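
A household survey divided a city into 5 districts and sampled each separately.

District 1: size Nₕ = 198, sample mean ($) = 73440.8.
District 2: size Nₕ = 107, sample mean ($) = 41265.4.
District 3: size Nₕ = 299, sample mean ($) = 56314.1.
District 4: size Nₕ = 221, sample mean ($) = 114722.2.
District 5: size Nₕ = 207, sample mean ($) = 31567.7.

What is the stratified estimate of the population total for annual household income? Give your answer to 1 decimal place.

Estimate total by summing Nₕ·x̄ₕ over strata.
198·73440.8 + 107·41265.4 + 299·56314.1 + 221·114722.2 + 207·31567.7 = 14541278.4 + 4415397.8 + 16837915.9 + 25353606.2 + 6534513.9 = 67682712.2.

67682712.2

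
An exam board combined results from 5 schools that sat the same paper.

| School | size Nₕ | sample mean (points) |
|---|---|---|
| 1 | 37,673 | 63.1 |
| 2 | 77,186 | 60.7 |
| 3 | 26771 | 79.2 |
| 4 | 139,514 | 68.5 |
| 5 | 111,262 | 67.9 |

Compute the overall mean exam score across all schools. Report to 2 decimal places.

N = 37673 + 77186 + 26771 + 139514 + 111262 = 392406.
The stratified mean weights each stratum mean by its population share Nₕ/N.
Σ Nₕx̄ₕ = 37673·63.1 + 77186·60.7 + 26771·79.2 + 139514·68.5 + 111262·67.9 = 2377166.3 + 4685190.2 + 2120263.2 + 9556709 + 7554689.8 = 26294018.5.
Divide by N: 26294018.5 / 392406 = 67.0072... → 67.01.

67.01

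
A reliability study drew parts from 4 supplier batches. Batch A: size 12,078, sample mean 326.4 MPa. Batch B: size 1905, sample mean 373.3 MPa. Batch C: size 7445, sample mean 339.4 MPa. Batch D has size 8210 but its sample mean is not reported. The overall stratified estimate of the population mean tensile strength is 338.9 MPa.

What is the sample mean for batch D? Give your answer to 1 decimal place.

N = 12078 + 1905 + 7445 + 8210 = 29638.
Overall total = μ·N = 338.9·29638 = 10044318.2.
Subtract the known strata: 12078·326.4 + 1905·373.3 + 7445·339.4 = 7180228.7.
Remaining total for batch D: 10044318.2 − 7180228.7 = 2864089.5.
Divide by its size: 2864089.5 / 8210 = 348.854... → 348.9.

348.9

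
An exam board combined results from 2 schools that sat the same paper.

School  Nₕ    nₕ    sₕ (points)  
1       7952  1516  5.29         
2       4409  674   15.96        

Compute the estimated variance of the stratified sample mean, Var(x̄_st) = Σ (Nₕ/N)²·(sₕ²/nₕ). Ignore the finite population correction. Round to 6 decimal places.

0.055721

N = 12361; Wₕ = Nₕ/N.
school 1: (7952/12361)²·5.29²/1516 = 0.007639372
school 2: (4409/12361)²·15.96²/674 = 0.048081595
Sum = 0.055720967 → 0.055721.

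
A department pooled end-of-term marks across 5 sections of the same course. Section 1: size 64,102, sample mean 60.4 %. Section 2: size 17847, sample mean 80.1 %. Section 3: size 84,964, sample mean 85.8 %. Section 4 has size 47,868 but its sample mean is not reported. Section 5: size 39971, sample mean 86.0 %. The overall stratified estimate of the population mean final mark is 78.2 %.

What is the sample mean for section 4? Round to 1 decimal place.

Σ Nₕx̄ₕ = N·μ, so 47868·x̄_4 = 254752·78.2 − (64102·60.4 + 17847·80.1 + 84964·85.8 + 39971·86.0).
= 19921606.4 − 16028722.7 = 3892883.7.
x̄_4 = 3892883.7 / 47868 = 81.325... → 81.3.

81.3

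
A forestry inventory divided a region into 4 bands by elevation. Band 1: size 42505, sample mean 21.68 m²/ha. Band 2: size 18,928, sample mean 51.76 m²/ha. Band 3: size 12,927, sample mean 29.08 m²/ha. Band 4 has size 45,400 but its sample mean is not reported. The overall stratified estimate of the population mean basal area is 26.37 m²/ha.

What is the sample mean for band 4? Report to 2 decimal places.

19.40

Σ Nₕx̄ₕ = N·μ, so 45400·x̄_4 = 119760·26.37 − (42505·21.68 + 18928·51.76 + 12927·29.08).
= 3158071.2 − 2277138.84 = 880932.36.
x̄_4 = 880932.36 / 45400 = 19.4038... → 19.40.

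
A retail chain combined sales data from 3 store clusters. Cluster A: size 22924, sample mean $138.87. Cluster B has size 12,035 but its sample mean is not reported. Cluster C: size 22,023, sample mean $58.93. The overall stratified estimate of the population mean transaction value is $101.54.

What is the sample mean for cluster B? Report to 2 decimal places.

Σ Nₕx̄ₕ = N·μ, so 12035·x̄_B = 56982·101.54 − (22924·138.87 + 22023·58.93).
= 5785952.28 − 4481271.27 = 1304681.01.
x̄_B = 1304681.01 / 12035 = 108.4072... → 108.41.

108.41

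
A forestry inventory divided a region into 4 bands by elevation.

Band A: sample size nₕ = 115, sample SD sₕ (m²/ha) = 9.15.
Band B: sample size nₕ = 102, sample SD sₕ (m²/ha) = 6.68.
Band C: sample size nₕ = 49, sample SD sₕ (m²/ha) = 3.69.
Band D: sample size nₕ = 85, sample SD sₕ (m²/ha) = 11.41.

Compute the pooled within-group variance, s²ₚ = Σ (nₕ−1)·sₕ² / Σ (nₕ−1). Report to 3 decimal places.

A: (115−1)·9.15² = 114·83.7225 = 9544.365
B: (102−1)·6.68² = 101·44.6224 = 4506.8624
C: (49−1)·3.69² = 48·13.6161 = 653.5728
D: (85−1)·11.41² = 84·130.1881 = 10935.8004
Numerator = 25640.6006; denominator = Σ(nₕ−1) = 347.
s²ₚ = 25640.6006/347 = 73.89222... → 73.892.

73.892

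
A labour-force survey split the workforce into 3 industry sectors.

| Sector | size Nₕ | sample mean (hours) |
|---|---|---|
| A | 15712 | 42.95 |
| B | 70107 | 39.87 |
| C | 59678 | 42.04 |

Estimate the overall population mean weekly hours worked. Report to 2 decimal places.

N = 15712 + 70107 + 59678 = 145497.
Weight each subgroup mean by Nₕ/N and sum.
Σ Nₕx̄ₕ = 15712·42.95 + 70107·39.87 + 59678·42.04 = 674830.4 + 2795166.09 + 2508863.12 = 5978859.61.
Divide by N: 5978859.61 / 145497 = 41.0927... → 41.09.

41.09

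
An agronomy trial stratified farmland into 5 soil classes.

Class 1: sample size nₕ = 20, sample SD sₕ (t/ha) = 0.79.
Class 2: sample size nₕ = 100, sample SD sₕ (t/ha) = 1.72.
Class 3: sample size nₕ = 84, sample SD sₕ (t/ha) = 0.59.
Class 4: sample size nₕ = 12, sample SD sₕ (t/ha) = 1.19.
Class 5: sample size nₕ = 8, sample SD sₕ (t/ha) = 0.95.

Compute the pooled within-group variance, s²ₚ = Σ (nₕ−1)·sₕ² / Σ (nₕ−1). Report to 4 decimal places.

1.6234

Degrees of freedom: 19 + 99 + 83 + 11 + 7 = 219.
Σ(nₕ−1)sₕ² = 19·0.6241 + 99·2.9584 + 83·0.3481 + 11·1.4161 + 7·0.9025 = 355.5264.
s²ₚ = 355.5264 / 219 = 1.623408... → 1.6234.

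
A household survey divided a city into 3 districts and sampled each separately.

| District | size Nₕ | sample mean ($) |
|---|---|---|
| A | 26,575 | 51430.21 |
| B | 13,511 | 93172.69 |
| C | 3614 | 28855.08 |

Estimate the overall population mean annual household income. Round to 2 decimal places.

N = 43700; weights Wₕ = Nₕ/N = (0.6081, 0.3092, 0.0827).
x̄_st = Σ Wₕ·x̄ₕ = 0.6081·51430.21 + 0.3092·93172.69 + 0.0827·28855.08 ≈ 62469.0230...
→ 62469.02.

62469.02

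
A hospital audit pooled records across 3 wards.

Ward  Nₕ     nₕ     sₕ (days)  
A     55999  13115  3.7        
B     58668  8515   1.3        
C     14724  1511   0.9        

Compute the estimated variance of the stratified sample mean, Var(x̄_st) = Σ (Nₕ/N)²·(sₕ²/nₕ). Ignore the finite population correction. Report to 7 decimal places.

N = 129391; Wₕ = Nₕ/N.
ward A: (55999/129391)²·3.7²/13115 = 0.0001955184
ward B: (58668/129391)²·1.3²/8515 = 0.0000408034
ward C: (14724/129391)²·0.9²/1511 = 0.0000069417
Sum = 0.0002432634 → 0.0002433.

0.0002433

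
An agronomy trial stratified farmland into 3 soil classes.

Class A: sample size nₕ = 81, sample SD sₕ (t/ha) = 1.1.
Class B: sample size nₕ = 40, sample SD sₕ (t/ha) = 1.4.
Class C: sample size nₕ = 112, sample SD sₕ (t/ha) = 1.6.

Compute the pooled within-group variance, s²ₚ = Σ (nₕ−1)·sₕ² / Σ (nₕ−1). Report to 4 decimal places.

1.9887

Degrees of freedom: 80 + 39 + 111 = 230.
Σ(nₕ−1)sₕ² = 80·1.21 + 39·1.96 + 111·2.56 = 457.4.
s²ₚ = 457.4 / 230 = 1.988696... → 1.9887.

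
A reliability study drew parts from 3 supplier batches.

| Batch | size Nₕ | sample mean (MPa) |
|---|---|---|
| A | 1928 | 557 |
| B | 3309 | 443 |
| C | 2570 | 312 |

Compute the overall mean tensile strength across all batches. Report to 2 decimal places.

x̄_st = (Σ Nₕx̄ₕ) / (Σ Nₕ) = (1928·557 + 3309·443 + 2570·312) / 7807
= 3341623 / 7807 = 428.0291... → 428.03.

428.03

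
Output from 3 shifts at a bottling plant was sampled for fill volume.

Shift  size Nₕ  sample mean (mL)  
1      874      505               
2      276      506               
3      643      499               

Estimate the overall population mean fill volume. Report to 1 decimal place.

503.0

x̄_st = (Σ Nₕx̄ₕ) / (Σ Nₕ) = (874·505 + 276·506 + 643·499) / 1793
= 901883 / 1793 = 503.002... → 503.0.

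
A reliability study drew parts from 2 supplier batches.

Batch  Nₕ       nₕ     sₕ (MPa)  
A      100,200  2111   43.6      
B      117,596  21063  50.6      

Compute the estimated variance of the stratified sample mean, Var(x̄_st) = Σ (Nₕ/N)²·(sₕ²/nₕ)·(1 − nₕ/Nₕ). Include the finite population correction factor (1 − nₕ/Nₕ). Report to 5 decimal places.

0.21567

N = 217796. Term for each stratum: Wₕ²sₕ²/nₕ·(1−nₕ/Nₕ).
Var(x̄_st) = 0.18658339 + 0.02909038 = 0.21567377 → 0.21567.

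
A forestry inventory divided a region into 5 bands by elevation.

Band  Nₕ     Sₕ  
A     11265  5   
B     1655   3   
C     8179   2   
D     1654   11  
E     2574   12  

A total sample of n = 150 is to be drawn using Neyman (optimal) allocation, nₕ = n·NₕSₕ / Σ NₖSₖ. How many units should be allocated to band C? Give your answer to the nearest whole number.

Σ NₕSₕ = 11265·5 + 1655·3 + 8179·2 + 1654·11 + 2574·12 = 126730.
Share for C: 16358/126730 = 0.12908.
n_C = 150 × 0.12908 = 19.362... → 19.

19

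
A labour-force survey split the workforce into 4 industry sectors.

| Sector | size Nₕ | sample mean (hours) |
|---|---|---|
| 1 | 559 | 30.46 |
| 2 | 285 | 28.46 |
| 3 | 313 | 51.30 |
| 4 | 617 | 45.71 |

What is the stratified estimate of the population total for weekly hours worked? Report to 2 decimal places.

1: 559·30.46 = 17027.14
2: 285·28.46 = 8111.1
3: 313·51.30 = 16056.9
4: 617·45.71 = 28203.07
τ̂ = Σ Nₕx̄ₕ = 69398.21.

69398.21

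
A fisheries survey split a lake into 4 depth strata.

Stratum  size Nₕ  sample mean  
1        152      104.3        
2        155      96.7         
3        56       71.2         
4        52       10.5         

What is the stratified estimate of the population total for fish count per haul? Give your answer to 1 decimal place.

35375.3

Estimate total by summing Nₕ·x̄ₕ over strata.
152·104.3 + 155·96.7 + 56·71.2 + 52·10.5 = 15853.6 + 14988.5 + 3987.2 + 546 = 35375.3.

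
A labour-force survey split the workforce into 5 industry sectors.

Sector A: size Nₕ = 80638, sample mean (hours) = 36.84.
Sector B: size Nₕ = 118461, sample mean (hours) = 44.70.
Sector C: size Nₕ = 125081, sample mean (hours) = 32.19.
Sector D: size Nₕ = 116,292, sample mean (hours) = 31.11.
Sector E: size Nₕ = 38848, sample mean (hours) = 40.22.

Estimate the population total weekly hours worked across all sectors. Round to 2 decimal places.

A: 80638·36.84 = 2970703.92
B: 118461·44.70 = 5295206.7
C: 125081·32.19 = 4026357.39
D: 116292·31.11 = 3617844.12
E: 38848·40.22 = 1562466.56
τ̂ = Σ Nₕx̄ₕ = 17472578.69.

17472578.69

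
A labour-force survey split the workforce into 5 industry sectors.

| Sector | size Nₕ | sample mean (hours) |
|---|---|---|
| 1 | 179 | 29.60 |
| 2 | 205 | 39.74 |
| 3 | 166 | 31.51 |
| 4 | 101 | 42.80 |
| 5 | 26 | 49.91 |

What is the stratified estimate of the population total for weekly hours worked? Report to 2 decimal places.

1: 179·29.60 = 5298.4
2: 205·39.74 = 8146.7
3: 166·31.51 = 5230.66
4: 101·42.80 = 4322.8
5: 26·49.91 = 1297.66
τ̂ = Σ Nₕx̄ₕ = 24296.22.

24296.22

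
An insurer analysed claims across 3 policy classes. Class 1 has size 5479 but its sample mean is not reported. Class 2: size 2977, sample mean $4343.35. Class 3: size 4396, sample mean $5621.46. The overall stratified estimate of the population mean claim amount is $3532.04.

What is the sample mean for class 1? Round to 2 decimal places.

1414.80

N = 5479 + 2977 + 4396 = 12852.
Overall total = μ·N = 3532.04·12852 = 45393778.08.
Subtract the known strata: 2977·4343.35 + 4396·5621.46 = 37642091.11.
Remaining total for class 1: 45393778.08 − 37642091.11 = 7751686.97.
Divide by its size: 7751686.97 / 5479 = 1414.7996... → 1414.80.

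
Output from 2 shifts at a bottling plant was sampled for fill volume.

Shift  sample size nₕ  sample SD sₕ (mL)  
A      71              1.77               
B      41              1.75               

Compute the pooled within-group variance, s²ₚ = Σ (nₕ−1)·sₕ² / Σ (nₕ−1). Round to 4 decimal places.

Degrees of freedom: 70 + 40 = 110.
Σ(nₕ−1)sₕ² = 70·3.1329 + 40·3.0625 = 341.803.
s²ₚ = 341.803 / 110 = 3.1073 → 3.1073.

3.1073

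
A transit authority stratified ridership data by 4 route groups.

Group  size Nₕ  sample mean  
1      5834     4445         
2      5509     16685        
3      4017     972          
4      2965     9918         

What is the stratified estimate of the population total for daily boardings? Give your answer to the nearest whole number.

151161189

1: 5834·4445 = 25932130
2: 5509·16685 = 91917665
3: 4017·972 = 3904524
4: 2965·9918 = 29406870
τ̂ = Σ Nₕx̄ₕ = 151161189.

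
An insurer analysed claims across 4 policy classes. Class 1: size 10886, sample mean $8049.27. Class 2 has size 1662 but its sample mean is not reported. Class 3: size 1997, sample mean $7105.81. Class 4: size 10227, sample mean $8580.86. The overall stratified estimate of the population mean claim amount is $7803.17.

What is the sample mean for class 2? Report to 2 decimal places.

Σ Nₕx̄ₕ = N·μ, so 1662·x̄_2 = 24772·7803.17 − (10886·8049.27 + 1997·7105.81 + 10227·8580.86).
= 193300127.24 − 189571111.01 = 3729016.23.
x̄_2 = 3729016.23 / 1662 = 2243.6921... → 2243.69.

2243.69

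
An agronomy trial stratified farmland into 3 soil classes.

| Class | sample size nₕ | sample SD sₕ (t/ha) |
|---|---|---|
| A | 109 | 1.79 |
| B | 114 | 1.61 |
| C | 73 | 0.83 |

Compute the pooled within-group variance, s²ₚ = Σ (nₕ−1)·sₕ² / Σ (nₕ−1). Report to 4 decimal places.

2.3500

Degrees of freedom: 108 + 113 + 72 = 293.
Σ(nₕ−1)sₕ² = 108·3.2041 + 113·2.5921 + 72·0.6889 = 688.5509.
s²ₚ = 688.5509 / 293 = 2.350003... → 2.3500.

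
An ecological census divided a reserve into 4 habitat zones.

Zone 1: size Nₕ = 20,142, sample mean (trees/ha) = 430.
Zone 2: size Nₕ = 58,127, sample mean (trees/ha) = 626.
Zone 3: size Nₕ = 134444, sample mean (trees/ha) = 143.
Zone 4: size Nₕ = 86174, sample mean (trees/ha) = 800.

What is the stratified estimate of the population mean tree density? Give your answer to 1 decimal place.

445.7

N = 20142 + 58127 + 134444 + 86174 = 298887.
The stratified mean weights each stratum mean by its population share Nₕ/N.
Σ Nₕx̄ₕ = 20142·430 + 58127·626 + 134444·143 + 86174·800 = 8661060 + 36387502 + 19225492 + 68939200 = 133213254.
Divide by N: 133213254 / 298887 = 445.698... → 445.7.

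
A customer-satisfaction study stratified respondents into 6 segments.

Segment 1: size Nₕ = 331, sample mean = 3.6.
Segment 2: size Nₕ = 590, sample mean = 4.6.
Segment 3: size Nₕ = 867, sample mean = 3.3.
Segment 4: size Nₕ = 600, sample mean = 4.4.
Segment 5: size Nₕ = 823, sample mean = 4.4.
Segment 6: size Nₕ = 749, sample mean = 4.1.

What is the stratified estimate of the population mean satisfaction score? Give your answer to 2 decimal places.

N = 331 + 590 + 867 + 600 + 823 + 749 = 3960.
Overall mean = Σ (Nₕ/N)·x̄ₕ — weight by population share, not a simple average.
Σ Nₕx̄ₕ = 331·3.6 + 590·4.6 + 867·3.3 + 600·4.4 + 823·4.4 + 749·4.1 = 1191.6 + 2714 + 2861.1 + 2640 + 3621.2 + 3070.9 = 16098.8.
Divide by N: 16098.8 / 3960 = 4.0654... → 4.07.

4.07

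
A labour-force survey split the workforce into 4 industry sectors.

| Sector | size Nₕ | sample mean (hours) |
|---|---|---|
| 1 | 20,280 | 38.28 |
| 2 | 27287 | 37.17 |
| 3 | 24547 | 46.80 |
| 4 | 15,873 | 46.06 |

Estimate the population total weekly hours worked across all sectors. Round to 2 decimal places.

3670486.17

Estimate total by summing Nₕ·x̄ₕ over strata.
20280·38.28 + 27287·37.17 + 24547·46.80 + 15873·46.06 = 776318.4 + 1014257.79 + 1148799.6 + 731110.38 = 3670486.17.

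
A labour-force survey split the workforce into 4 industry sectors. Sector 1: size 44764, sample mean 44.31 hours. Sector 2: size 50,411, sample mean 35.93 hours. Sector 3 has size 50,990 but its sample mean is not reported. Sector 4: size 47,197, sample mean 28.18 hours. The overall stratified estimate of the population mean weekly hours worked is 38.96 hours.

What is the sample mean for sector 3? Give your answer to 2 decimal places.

47.24

N = 44764 + 50411 + 50990 + 47197 = 193362.
Overall total = μ·N = 38.96·193362 = 7533383.52.
Subtract the known strata: 44764·44.31 + 50411·35.93 + 47197·28.18 = 5124771.53.
Remaining total for sector 3: 7533383.52 − 5124771.53 = 2408611.99.
Divide by its size: 2408611.99 / 50990 = 47.2369... → 47.24.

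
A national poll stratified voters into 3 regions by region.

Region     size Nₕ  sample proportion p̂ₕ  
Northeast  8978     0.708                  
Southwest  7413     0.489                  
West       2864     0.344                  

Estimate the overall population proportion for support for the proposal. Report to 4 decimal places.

N = 8978 + 7413 + 2864 = 19255.
Overall proportion = Σ (Nₕ/N)·p̂ₕ.
Σ Nₕp̂ₕ = 6356.424 + 3624.957 + 985.216 = 10966.597.
10966.597 / 19255 = 0.569545... → 0.5695.

0.5695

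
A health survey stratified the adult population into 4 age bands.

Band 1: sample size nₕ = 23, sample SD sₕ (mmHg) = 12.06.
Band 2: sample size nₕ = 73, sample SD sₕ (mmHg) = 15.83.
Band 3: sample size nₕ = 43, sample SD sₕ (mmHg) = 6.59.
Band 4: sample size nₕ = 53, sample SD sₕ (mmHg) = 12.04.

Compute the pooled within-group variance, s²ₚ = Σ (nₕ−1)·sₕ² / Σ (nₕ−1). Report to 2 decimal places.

1: (23−1)·12.06² = 22·145.4436 = 3199.7592
2: (73−1)·15.83² = 72·250.5889 = 18042.4008
3: (43−1)·6.59² = 42·43.4281 = 1823.9802
4: (53−1)·12.04² = 52·144.9616 = 7538.0032
Numerator = 30604.1434; denominator = Σ(nₕ−1) = 188.
s²ₚ = 30604.1434/188 = 162.7880... → 162.79.

162.79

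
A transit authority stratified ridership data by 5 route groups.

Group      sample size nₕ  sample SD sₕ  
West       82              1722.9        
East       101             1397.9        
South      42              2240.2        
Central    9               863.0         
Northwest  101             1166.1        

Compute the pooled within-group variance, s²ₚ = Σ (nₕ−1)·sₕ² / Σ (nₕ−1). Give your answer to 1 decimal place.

2374384.8

West: (82−1)·1722.9² = 81·2968384.41 = 240439137.21
East: (101−1)·1397.9² = 100·1954124.41 = 195412441
South: (42−1)·2240.2² = 41·5018496.04 = 205758337.64
Central: (9−1)·863.0² = 8·744769 = 5958152
Northwest: (101−1)·1166.1² = 100·1359789.21 = 135978921
Numerator = 783546988.85; denominator = Σ(nₕ−1) = 330.
s²ₚ = 783546988.85/330 = 2374384.815... → 2374384.8.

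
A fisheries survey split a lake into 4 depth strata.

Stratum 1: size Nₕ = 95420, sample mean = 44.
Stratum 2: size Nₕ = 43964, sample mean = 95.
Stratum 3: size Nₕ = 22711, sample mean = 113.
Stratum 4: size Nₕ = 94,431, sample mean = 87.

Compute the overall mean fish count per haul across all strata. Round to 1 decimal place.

74.7

x̄_st = (Σ Nₕx̄ₕ) / (Σ Nₕ) = (95420·44 + 43964·95 + 22711·113 + 94431·87) / 256526
= 19156900 / 256526 = 74.678... → 74.7.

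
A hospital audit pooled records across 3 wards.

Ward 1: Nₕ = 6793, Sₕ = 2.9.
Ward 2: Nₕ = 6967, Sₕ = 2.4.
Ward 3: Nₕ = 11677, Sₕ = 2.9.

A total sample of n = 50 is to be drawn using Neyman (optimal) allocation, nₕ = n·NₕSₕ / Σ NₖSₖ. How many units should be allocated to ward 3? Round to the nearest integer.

24

Σ NₕSₕ = 6793·2.9 + 6967·2.4 + 11677·2.9 = 70283.8.
Share for 3: 33863.3/70283.8 = 0.48181.
n_3 = 50 × 0.48181 = 24.090... → 24.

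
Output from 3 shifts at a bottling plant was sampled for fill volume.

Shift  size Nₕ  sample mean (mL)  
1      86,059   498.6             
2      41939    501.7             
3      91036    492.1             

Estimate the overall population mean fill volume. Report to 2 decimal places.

496.49

N = 219034; weights Wₕ = Nₕ/N = (0.3929, 0.1915, 0.4156).
x̄_st = Σ Wₕ·x̄ₕ = 0.3929·498.6 + 0.1915·501.7 + 0.4156·492.1 ≈ 496.4920...
→ 496.49.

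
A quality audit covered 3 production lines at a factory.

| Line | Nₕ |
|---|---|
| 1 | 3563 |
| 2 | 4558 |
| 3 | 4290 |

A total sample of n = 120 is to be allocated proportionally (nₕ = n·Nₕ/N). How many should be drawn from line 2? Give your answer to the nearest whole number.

44

N = 3563 + 4558 + 4290 = 12411.
n_2 = 120·4558/12411 = 44.071... → 44.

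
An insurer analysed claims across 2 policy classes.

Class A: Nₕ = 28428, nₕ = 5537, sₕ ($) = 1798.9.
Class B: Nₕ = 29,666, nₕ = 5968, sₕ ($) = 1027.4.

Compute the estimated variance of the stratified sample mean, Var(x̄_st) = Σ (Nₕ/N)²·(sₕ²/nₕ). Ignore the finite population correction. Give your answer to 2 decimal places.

N = 58094. Term for each stratum: Wₕ²sₕ²/nₕ.
Var(x̄_st) = 139.94893 + 46.12175 = 186.07067 → 186.07.

186.07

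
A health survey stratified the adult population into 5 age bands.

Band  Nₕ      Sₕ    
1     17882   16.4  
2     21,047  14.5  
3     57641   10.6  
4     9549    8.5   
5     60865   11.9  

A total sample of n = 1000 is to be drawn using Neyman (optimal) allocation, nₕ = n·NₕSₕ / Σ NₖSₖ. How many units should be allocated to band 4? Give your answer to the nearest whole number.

40

Σ NₕSₕ = 17882·16.4 + 21047·14.5 + 57641·10.6 + 9549·8.5 + 60865·11.9 = 2014900.9.
Share for 4: 81166.5/2014900.9 = 0.04028.
n_4 = 1000 × 0.04028 = 40.283... → 40.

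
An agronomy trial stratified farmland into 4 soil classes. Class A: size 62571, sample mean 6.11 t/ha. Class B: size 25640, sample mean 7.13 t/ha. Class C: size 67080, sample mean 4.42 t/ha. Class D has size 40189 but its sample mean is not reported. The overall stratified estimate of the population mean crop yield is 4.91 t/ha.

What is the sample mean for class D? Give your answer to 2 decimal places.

N = 62571 + 25640 + 67080 + 40189 = 195480.
Overall total = μ·N = 4.91·195480 = 959806.8.
Subtract the known strata: 62571·6.11 + 25640·7.13 + 67080·4.42 = 861615.61.
Remaining total for class D: 959806.8 − 861615.61 = 98191.19.
Divide by its size: 98191.19 / 40189 = 2.4432... → 2.44.

2.44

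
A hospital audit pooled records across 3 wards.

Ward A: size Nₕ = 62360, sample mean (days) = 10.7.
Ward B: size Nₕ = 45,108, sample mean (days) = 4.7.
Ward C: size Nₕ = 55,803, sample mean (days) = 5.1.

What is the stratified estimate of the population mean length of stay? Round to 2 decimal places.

N = 163271; weights Wₕ = Nₕ/N = (0.3819, 0.2763, 0.3418).
x̄_st = Σ Wₕ·x̄ₕ = 0.3819·10.7 + 0.2763·4.7 + 0.3418·5.1 ≈ 7.1284...
→ 7.13.

7.13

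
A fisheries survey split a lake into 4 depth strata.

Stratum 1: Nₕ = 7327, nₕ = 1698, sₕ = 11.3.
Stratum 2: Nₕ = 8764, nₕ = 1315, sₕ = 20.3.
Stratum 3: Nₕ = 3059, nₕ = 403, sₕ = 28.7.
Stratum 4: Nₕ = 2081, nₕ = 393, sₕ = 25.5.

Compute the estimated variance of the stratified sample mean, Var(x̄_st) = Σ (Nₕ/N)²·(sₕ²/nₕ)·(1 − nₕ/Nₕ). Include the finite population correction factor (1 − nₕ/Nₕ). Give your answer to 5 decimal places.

N = 21231. Term for each stratum: Wₕ²sₕ²/nₕ·(1−nₕ/Nₕ).
Var(x̄_st) = 0.00688075 + 0.04538640 + 0.03684049 + 0.01289411 = 0.10200175 → 0.10200.

0.10200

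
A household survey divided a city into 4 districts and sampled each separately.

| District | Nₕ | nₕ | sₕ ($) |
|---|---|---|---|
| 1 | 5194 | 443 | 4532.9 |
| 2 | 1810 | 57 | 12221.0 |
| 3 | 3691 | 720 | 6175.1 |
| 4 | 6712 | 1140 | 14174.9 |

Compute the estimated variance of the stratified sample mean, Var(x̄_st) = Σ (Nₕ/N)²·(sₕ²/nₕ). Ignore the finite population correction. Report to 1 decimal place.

N = 17407. Term for each stratum: Wₕ²sₕ²/nₕ.
Var(x̄_st) = 4129.5676 + 28330.0880 + 2381.1992 + 26205.4241 = 61046.2789 → 61046.3.

61046.3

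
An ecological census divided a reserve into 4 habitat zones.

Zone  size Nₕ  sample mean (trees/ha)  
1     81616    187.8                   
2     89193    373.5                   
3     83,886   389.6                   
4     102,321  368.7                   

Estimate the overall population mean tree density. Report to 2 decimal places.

333.46

x̄_st = (Σ Nₕx̄ₕ) / (Σ Nₕ) = (81616·187.8 + 89193·373.5 + 83886·389.6 + 102321·368.7) / 357016
= 119048808.6 / 357016 = 333.4551... → 333.46.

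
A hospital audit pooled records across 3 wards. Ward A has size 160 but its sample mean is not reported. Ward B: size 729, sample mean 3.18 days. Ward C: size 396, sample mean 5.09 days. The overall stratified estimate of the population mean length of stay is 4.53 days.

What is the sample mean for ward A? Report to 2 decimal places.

Σ Nₕx̄ₕ = N·μ, so 160·x̄_A = 1285·4.53 − (729·3.18 + 396·5.09).
= 5821.05 − 4333.86 = 1487.19.
x̄_A = 1487.19 / 160 = 9.2949... → 9.29.

9.29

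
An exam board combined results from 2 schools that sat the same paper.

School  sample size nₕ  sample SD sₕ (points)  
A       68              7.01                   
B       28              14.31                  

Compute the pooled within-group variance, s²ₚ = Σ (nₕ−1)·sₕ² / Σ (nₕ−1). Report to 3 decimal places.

93.844

Degrees of freedom: 67 + 27 = 94.
Σ(nₕ−1)sₕ² = 67·49.1401 + 27·204.7761 = 8821.3414.
s²ₚ = 8821.3414 / 94 = 93.84406... → 93.844.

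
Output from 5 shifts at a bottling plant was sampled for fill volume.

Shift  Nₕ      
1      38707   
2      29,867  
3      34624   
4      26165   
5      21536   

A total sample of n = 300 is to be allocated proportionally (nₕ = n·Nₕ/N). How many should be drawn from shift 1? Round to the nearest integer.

77

Share of shift 1 = 38707/150899 = 0.25651.
Allocate 300 × 0.25651 = 76.953... → 77.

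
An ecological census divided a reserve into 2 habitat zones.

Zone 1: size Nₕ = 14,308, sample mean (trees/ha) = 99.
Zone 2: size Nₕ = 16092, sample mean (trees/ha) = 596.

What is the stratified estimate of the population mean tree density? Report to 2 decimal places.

x̄_st = (Σ Nₕx̄ₕ) / (Σ Nₕ) = (14308·99 + 16092·596) / 30400
= 11007324 / 30400 = 362.0830... → 362.08.

362.08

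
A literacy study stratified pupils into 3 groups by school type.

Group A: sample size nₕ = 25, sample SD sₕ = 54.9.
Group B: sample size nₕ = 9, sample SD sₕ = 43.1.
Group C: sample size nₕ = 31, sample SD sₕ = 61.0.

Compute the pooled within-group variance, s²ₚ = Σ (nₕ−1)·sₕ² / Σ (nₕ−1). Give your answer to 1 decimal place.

3206.9

A: (25−1)·54.9² = 24·3014.01 = 72336.24
B: (9−1)·43.1² = 8·1857.61 = 14860.88
C: (31−1)·61.0² = 30·3721 = 111630
Numerator = 198827.12; denominator = Σ(nₕ−1) = 62.
s²ₚ = 198827.12/62 = 3206.889... → 3206.9.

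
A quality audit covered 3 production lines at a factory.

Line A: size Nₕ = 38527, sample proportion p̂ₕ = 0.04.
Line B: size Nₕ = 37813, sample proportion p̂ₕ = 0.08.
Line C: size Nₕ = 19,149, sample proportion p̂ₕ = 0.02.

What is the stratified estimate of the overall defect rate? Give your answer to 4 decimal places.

0.0518

Wₕ = Nₕ/N with N = 95489: 0.4035, 0.3960, 0.2005.
p̂_st = 0.4035·0.04 + 0.3960·0.08 + 0.2005·0.02 ≈ 0.051829... → 0.0518.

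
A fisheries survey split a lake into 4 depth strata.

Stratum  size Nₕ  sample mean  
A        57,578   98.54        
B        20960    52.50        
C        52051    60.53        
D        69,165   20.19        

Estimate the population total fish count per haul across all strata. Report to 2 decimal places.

11321224.50

Population total = Σ Nₕ·x̄ₕ (each stratum's size times its mean).
57578·98.54 + 20960·52.50 + 52051·60.53 + 69165·20.19 = 5673736.12 + 1100400 + 3150647.03 + 1396441.35 = 11321224.50.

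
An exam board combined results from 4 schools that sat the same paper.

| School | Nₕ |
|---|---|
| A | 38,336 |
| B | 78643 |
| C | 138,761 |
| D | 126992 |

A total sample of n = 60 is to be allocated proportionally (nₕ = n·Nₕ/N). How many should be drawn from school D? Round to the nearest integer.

20

Share of school D = 126992/382732 = 0.33180.
Allocate 60 × 0.33180 = 19.908... → 20.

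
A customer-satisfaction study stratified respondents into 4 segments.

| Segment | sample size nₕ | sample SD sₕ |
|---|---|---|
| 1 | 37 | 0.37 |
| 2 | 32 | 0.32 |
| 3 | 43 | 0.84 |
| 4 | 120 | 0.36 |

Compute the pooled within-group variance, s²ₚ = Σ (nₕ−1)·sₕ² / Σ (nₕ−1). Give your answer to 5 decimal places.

0.23316

Degrees of freedom: 36 + 31 + 42 + 119 = 228.
Σ(nₕ−1)sₕ² = 36·0.1369 + 31·0.1024 + 42·0.7056 + 119·0.1296 = 53.1604.
s²ₚ = 53.1604 / 228 = 0.2331596... → 0.23316.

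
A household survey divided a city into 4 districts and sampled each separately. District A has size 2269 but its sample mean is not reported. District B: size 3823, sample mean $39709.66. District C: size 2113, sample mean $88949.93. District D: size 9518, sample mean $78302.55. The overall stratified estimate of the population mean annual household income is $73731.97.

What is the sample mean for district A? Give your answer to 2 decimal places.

97711.24

Σ Nₕx̄ₕ = N·μ, so 2269·x̄_A = 17723·73731.97 − (3823·39709.66 + 2113·88949.93 + 9518·78302.55).
= 1306751704.31 − 1085044903.17 = 221706801.14.
x̄_A = 221706801.14 / 2269 = 97711.2389... → 97711.24.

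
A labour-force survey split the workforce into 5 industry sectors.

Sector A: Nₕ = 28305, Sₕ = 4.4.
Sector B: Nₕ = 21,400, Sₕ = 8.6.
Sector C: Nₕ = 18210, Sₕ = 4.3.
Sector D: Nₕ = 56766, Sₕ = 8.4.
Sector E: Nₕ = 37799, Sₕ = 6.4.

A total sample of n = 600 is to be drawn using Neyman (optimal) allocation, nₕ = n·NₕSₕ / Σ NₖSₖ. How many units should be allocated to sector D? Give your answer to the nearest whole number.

A: NₕSₕ = 28305·4.4 = 124542
B: NₕSₕ = 21400·8.6 = 184040
C: NₕSₕ = 18210·4.3 = 78303
D: NₕSₕ = 56766·8.4 = 476834.4
E: NₕSₕ = 37799·6.4 = 241913.6
Σ NₕSₕ = 1105633.
n_D = 600·476834.4/1105633 = 258.766... → 259.

259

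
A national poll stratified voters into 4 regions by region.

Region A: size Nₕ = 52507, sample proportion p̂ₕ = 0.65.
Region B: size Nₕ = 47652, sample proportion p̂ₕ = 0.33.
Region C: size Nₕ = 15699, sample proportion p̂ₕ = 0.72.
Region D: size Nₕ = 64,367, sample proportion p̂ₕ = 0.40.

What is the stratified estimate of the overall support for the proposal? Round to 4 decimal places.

0.4822

N = 52507 + 47652 + 15699 + 64367 = 180225.
Overall proportion = Σ (Nₕ/N)·p̂ₕ.
Σ Nₕp̂ₕ = 34129.55 + 15725.16 + 11303.28 + 25746.8 = 86904.79.
86904.79 / 180225 = 0.482202... → 0.4822.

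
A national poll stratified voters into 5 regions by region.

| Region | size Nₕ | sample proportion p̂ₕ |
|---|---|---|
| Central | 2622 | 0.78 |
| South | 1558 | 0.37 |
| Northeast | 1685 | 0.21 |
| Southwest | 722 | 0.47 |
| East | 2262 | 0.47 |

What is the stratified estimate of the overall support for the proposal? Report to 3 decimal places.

Wₕ = Nₕ/N with N = 8849: 0.2963, 0.1761, 0.1904, 0.0816, 0.2556.
p̂_st = 0.2963·0.78 + 0.1761·0.37 + 0.1904·0.21 + 0.0816·0.47 + 0.2556·0.47 ≈ 0.49474... → 0.495.

0.495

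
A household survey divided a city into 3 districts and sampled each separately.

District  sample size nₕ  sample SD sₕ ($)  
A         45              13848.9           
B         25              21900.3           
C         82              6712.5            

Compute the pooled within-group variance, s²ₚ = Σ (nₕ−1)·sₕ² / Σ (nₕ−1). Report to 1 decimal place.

A: (45−1)·13848.9² = 44·191792031.21 = 8438849373.24
B: (25−1)·21900.3² = 24·479623140.09 = 11510955362.16
C: (82−1)·6712.5² = 81·45057656.25 = 3649670156.25
Numerator = 23599474891.65; denominator = Σ(nₕ−1) = 149.
s²ₚ = 23599474891.65/149 = 158385737.528... → 158385737.5.

158385737.5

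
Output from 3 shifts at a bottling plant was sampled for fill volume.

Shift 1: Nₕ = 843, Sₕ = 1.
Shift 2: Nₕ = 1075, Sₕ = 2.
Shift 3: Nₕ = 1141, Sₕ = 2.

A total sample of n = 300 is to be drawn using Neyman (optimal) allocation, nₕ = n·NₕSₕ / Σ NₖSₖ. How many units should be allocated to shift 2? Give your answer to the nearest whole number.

1: NₕSₕ = 843·1 = 843
2: NₕSₕ = 1075·2 = 2150
3: NₕSₕ = 1141·2 = 2282
Σ NₕSₕ = 5275.
n_2 = 300·2150/5275 = 122.275... → 122.

122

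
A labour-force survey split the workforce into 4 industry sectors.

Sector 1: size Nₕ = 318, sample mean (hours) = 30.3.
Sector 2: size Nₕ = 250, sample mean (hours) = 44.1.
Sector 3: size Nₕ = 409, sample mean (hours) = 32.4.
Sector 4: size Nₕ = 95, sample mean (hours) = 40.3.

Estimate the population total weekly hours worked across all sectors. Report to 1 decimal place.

1: 318·30.3 = 9635.4
2: 250·44.1 = 11025
3: 409·32.4 = 13251.6
4: 95·40.3 = 3828.5
τ̂ = Σ Nₕx̄ₕ = 37740.5.

37740.5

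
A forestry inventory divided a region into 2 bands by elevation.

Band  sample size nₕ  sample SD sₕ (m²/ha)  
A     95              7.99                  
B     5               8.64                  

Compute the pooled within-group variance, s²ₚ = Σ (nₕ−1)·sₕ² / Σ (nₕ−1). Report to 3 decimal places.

64.281

A: (95−1)·7.99² = 94·63.8401 = 6000.9694
B: (5−1)·8.64² = 4·74.6496 = 298.5984
Numerator = 6299.5678; denominator = Σ(nₕ−1) = 98.
s²ₚ = 6299.5678/98 = 64.28130... → 64.281.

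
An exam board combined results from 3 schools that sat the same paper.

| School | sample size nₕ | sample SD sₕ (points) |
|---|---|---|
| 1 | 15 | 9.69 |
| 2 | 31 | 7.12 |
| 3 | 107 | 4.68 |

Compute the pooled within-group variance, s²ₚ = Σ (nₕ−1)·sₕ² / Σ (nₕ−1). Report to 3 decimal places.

34.380

Degrees of freedom: 14 + 30 + 106 = 150.
Σ(nₕ−1)sₕ² = 14·93.8961 + 30·50.6944 + 106·21.9024 = 5157.0318.
s²ₚ = 5157.0318 / 150 = 34.38021... → 34.380.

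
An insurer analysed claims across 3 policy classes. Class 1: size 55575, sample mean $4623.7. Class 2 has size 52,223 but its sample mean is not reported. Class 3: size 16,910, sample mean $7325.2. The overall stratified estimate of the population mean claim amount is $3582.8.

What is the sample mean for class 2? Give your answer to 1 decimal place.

Σ Nₕx̄ₕ = N·μ, so 52223·x̄_2 = 124708·3582.8 − (55575·4623.7 + 16910·7325.2).
= 446803822.4 − 380831259.5 = 65972562.9.
x̄_2 = 65972562.9 / 52223 = 1263.286... → 1263.3.

1263.3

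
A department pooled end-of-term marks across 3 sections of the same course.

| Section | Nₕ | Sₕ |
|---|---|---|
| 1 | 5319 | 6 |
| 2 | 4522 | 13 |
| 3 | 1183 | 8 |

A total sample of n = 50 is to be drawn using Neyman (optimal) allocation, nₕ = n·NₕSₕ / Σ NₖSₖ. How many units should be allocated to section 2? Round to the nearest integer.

29

1: NₕSₕ = 5319·6 = 31914
2: NₕSₕ = 4522·13 = 58786
3: NₕSₕ = 1183·8 = 9464
Σ NₕSₕ = 100164.
n_2 = 50·58786/100164 = 29.345... → 29.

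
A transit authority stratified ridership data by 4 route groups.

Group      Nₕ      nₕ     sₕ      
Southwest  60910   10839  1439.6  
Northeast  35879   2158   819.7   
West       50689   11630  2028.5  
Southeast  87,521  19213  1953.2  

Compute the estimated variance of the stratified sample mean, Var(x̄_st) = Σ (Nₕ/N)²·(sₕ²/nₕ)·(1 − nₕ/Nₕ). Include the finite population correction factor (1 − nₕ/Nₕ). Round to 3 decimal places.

51.561

N = 234999; Wₕ = Nₕ/N.
group Southwest: (60910/234999)²·1439.6²/10839·(1 − 10839/60910) = 10.559353
group Northeast: (35879/234999)²·819.7²/2158·(1 − 2158/35879) = 6.821300
group West: (50689/234999)²·2028.5²/11630·(1 − 11630/50689) = 12.684493
group Southeast: (87521/234999)²·1953.2²/19213·(1 − 19213/87521) = 21.495624
Sum = 51.560771 → 51.561.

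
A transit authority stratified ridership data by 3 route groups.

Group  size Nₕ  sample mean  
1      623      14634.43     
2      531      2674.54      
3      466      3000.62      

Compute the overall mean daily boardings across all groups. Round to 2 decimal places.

N = 1620; weights Wₕ = Nₕ/N = (0.3846, 0.3278, 0.2877).
x̄_st = Σ Wₕ·x̄ₕ = 0.3846·14634.43 + 0.3278·2674.54 + 0.2877·3000.62 ≈ 7367.7281...
→ 7367.73.

7367.73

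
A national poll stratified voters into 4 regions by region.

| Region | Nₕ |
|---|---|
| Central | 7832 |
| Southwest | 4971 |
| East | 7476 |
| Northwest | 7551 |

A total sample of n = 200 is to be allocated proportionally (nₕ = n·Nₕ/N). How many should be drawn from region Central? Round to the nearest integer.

56

N = 7832 + 4971 + 7476 + 7551 = 27830.
n_Central = 200·7832/27830 = 56.285... → 56.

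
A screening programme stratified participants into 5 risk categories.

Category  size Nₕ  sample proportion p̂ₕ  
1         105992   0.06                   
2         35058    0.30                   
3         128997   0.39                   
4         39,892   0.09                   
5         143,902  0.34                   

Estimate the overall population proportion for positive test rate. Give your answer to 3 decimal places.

0.264

Wₕ = Nₕ/N with N = 453841: 0.2335, 0.0772, 0.2842, 0.0879, 0.3171.
p̂_st = 0.2335·0.06 + 0.0772·0.30 + 0.2842·0.39 + 0.0879·0.09 + 0.3171·0.34 ≈ 0.26375... → 0.264.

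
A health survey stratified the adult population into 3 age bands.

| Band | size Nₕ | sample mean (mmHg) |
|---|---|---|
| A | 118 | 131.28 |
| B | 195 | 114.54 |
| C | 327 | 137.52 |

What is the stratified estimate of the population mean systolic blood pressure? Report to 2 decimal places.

N = 640; weights Wₕ = Nₕ/N = (0.1844, 0.3047, 0.5109).
x̄_st = Σ Wₕ·x̄ₕ = 0.1844·131.28 + 0.3047·114.54 + 0.5109·137.52 ≈ 129.3678...
→ 129.37.

129.37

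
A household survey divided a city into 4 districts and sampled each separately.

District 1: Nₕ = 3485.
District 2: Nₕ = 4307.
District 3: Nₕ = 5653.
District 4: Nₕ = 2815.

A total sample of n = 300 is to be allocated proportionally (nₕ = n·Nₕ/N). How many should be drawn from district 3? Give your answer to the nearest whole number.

104

N = 3485 + 4307 + 5653 + 2815 = 16260.
n_3 = 300·5653/16260 = 104.299... → 104.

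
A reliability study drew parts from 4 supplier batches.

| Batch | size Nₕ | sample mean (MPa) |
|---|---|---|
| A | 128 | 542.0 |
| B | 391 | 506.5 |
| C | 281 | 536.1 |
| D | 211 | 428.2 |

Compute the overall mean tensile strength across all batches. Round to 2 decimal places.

502.88

x̄_st = (Σ Nₕx̄ₕ) / (Σ Nₕ) = (128·542.0 + 391·506.5 + 281·536.1 + 211·428.2) / 1011
= 508411.8 / 1011 = 502.8801... → 502.88.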